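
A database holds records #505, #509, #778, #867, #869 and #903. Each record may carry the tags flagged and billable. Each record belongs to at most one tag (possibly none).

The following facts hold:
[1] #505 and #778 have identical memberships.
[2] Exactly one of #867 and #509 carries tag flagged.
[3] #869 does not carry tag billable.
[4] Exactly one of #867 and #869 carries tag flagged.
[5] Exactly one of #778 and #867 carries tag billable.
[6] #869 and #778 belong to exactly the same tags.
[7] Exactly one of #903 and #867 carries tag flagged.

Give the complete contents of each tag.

From (3): #869 ∉ billable.
(6): #778 matches #869: #778 ∉ billable.
(1): #505 matches #778: #505 ∉ billable.
(5) (exactly one): #867 ∈ billable.
(7) (exactly one): #903 ∈ flagged.
(2) (exactly one): #509 ∈ flagged.
(4) (exactly one): #869 ∈ flagged.
(6): #778 matches #869: #778 ∈ flagged.
(1): #505 matches #778: #505 ∈ flagged.

flagged = {#505, #509, #778, #869, #903}; billable = {#867}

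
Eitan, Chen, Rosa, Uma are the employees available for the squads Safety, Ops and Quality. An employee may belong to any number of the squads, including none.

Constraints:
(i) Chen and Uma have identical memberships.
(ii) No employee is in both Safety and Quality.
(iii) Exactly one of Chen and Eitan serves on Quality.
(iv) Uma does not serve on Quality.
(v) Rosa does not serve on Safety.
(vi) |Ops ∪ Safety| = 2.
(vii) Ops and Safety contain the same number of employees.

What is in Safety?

Safety = {Chen, Uma}

From (iv): Uma ∉ Quality.
From (v): Rosa ∉ Safety.
(i): Chen matches Uma: Chen ∉ Quality.
(iii) (exactly one): Eitan ∈ Quality.
(ii) (disjoint): Eitan ∉ Safety.
Suppose Chen ∉ Safety: no assignment then satisfies all the clues, so Chen ∈ Safety.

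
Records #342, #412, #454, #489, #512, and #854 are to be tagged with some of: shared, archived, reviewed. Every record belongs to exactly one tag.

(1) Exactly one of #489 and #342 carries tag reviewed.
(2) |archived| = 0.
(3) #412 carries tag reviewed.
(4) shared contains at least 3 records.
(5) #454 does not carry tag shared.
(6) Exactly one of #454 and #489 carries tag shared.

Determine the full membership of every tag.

shared = {#489, #512, #854}; archived = {}; reviewed = {#342, #412, #454}

From (3): #412 ∈ reviewed.
From (5): #454 ∉ shared.
(2): archived already has 0, so the rest are out.
(6) (exactly one): #489 ∈ shared.
Only one tag left: #454 ∈ reviewed.
(1) (exactly one): #342 ∈ reviewed.
(4): only 3 candidates remain for shared, so all are in.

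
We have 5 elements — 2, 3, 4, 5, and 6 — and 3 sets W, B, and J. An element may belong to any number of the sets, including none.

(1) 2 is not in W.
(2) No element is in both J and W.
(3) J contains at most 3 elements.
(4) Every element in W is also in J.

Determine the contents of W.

From (1): 2 ∉ W.
Suppose 3 ∈ W: no assignment then satisfies all the clues, so 3 ∉ W.

W = {}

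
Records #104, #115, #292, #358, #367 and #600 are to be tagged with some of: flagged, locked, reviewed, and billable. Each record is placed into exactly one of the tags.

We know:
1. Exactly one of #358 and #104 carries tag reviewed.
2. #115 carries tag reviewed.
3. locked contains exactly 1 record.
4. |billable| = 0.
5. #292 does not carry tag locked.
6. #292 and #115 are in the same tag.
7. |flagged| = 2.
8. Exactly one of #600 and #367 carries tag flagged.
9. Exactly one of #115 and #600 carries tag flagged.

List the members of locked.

locked = {#367}

From (2): #115 ∈ reviewed.
From (5): #292 ∉ locked.
(4): billable already has 0, so the rest are out.
(6): #292 matches #115: #292 ∉ flagged.
(6): #292 matches #115: #292 ∈ reviewed.
(9) (exactly one): #600 ∈ flagged.
(8) (exactly one): #367 ∉ flagged.
Suppose #104 ∈ locked: no assignment then satisfies all the clues, so #104 ∉ locked.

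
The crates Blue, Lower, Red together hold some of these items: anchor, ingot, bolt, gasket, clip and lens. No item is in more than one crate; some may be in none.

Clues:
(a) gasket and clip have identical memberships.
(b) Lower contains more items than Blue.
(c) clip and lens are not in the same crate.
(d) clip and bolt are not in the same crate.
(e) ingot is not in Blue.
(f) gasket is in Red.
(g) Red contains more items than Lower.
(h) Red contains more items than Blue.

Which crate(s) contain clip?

clip: Red

From (e): ingot ∉ Blue.
From (f): gasket ∈ Red.
(a): clip matches gasket: clip ∉ Blue.
(a): clip matches gasket: clip ∉ Lower.
(a): clip matches gasket: clip ∈ Red.
(c): lens ∉ Red.
(d): bolt ∉ Red.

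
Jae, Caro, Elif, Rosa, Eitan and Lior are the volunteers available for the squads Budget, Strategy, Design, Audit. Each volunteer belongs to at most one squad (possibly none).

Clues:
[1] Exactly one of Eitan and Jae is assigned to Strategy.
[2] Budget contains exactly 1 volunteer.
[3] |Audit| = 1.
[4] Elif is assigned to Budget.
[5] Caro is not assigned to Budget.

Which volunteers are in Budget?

From (4): Elif ∈ Budget.
From (5): Caro ∉ Budget.
(2): Budget already has 1, so the rest are out.

Budget = {Elif}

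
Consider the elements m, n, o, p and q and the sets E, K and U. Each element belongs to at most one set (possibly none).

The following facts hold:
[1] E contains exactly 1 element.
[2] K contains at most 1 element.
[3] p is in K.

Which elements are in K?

K = {p}

From (3): p ∈ K.
(2): K already has 1, so the rest are out.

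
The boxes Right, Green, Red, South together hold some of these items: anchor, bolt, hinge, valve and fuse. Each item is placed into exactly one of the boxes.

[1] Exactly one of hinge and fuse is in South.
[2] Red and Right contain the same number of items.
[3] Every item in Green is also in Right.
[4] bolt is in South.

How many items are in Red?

1

From (4): bolt ∈ South.
Suppose anchor ∈ Green: no assignment then satisfies all the clues, so anchor ∉ Green.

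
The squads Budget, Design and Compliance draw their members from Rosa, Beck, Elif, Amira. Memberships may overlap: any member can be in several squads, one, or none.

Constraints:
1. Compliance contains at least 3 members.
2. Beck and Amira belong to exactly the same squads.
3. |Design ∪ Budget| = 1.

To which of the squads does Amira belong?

Amira: Compliance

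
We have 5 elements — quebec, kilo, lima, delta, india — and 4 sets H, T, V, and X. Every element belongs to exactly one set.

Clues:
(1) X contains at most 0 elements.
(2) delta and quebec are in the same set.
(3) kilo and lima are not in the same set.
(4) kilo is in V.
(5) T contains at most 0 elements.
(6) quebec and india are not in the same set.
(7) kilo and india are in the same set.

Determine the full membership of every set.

H = {delta, lima, quebec}; T = {}; V = {india, kilo}; X = {}

From (4): kilo ∈ V.
(1): X already has 0, so the rest are out.
(3): lima ∉ V.
(5): T already has 0, so the rest are out.
(7): india matches kilo: india ∉ H.
(7): india matches kilo: india ∈ V.
Only one set left: lima ∈ H.
(6): quebec ∉ V.
Only one set left: quebec ∈ H.
(2): delta matches quebec: delta ∈ H.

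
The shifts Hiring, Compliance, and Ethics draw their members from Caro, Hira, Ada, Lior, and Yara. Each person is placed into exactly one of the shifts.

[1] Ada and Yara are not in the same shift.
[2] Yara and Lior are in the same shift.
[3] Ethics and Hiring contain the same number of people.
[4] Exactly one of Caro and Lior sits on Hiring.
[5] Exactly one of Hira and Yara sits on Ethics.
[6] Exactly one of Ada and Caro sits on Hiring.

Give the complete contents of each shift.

Hiring = {Caro, Hira}; Compliance = {Ada}; Ethics = {Lior, Yara}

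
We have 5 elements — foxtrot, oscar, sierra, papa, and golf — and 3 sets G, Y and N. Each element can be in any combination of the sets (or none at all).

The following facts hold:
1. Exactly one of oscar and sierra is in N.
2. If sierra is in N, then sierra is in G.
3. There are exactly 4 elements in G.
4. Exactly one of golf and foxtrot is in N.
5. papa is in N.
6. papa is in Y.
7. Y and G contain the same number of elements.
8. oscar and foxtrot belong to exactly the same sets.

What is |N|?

3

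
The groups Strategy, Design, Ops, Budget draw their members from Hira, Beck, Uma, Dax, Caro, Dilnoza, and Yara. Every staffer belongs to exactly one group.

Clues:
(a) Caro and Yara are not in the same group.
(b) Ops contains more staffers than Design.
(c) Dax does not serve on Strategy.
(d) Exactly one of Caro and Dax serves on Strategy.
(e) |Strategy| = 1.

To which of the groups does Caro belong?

From (c): Dax ∉ Strategy.
(d) (exactly one): Caro ∈ Strategy.
(e): Strategy already has 1, so the rest are out.

Caro: Strategy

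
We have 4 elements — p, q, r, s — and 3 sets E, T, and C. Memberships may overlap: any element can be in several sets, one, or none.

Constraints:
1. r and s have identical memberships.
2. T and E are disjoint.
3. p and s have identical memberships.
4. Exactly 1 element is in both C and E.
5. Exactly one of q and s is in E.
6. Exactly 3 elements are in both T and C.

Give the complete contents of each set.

E = {q}; T = {p, r, s}; C = {p, q, r, s}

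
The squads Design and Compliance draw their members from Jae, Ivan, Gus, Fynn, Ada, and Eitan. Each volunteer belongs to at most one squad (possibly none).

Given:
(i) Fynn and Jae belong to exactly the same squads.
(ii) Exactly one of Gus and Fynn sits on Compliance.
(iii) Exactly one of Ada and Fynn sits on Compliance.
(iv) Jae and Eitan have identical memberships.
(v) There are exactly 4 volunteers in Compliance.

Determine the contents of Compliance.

Compliance = {Eitan, Fynn, Ivan, Jae}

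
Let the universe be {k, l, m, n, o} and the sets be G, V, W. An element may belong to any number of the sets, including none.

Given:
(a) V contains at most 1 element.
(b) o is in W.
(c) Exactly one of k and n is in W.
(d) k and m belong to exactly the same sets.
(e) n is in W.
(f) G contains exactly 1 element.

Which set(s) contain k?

k: none

From (b): o ∈ W.
From (e): n ∈ W.
(c) (exactly one): k ∉ W.
(d): m matches k: m ∉ W.
Suppose k ∈ G: no assignment then satisfies all the clues, so k ∉ G.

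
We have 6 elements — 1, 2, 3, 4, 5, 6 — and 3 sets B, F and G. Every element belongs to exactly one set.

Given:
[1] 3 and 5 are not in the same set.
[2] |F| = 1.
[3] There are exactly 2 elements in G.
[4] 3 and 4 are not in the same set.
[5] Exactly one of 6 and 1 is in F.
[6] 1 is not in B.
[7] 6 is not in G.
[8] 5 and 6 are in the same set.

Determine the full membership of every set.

B = {4, 5, 6}; F = {1}; G = {2, 3}

From (6): 1 ∉ B.
From (7): 6 ∉ G.
(8): 5 matches 6: 5 ∉ G.
Suppose 1 ∉ F: no assignment then satisfies all the clues, so 1 ∈ F.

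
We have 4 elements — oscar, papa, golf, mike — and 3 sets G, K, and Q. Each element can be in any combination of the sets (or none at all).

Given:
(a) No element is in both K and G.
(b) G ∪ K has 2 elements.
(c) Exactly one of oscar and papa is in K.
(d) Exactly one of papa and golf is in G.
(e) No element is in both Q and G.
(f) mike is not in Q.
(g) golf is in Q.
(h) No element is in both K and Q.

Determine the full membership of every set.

G = {papa}; K = {oscar}; Q = {golf}

From (f): mike ∉ Q.
From (g): golf ∈ Q.
(e) (disjoint): golf ∉ G.
(h) (disjoint): golf ∉ K.
(d) (exactly one): papa ∈ G.
(e) (disjoint): papa ∉ Q.
(a) (disjoint): papa ∉ K.
(c) (exactly one): oscar ∈ K.
(h) (disjoint): oscar ∉ Q.
(a) (disjoint): oscar ∉ G.
Suppose mike ∈ G: no assignment then satisfies all the clues, so mike ∉ G.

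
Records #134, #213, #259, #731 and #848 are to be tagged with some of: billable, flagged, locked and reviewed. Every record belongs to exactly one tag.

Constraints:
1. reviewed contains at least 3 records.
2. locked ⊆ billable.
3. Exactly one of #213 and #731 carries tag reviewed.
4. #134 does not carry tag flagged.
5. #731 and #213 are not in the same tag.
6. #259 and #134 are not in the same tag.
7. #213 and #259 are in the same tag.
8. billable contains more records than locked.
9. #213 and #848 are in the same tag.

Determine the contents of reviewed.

reviewed = {#213, #259, #848}

From (4): #134 ∉ flagged.
Suppose #134 ∈ reviewed: no assignment then satisfies all the clues, so #134 ∉ reviewed.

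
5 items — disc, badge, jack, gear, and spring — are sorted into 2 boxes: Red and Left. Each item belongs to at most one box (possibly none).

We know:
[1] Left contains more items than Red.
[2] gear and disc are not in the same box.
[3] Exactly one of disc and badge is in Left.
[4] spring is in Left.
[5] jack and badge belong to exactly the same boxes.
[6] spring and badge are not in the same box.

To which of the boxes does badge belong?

badge: none

From (4): spring ∈ Left.
(6): badge ∉ Left.
(3) (exactly one): disc ∈ Left.
(5): jack matches badge: jack ∉ Left.
(2): gear ∉ Left.
Suppose badge ∈ Red: no assignment then satisfies all the clues, so badge ∉ Red.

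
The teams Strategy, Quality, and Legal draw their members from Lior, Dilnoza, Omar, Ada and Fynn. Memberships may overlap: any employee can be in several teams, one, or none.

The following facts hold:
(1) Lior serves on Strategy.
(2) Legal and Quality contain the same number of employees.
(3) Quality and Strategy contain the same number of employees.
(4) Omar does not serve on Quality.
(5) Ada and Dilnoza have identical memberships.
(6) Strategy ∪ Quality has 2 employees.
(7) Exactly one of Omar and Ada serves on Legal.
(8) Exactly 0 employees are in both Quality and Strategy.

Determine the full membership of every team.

Strategy = {Lior}; Quality = {Fynn}; Legal = {Omar}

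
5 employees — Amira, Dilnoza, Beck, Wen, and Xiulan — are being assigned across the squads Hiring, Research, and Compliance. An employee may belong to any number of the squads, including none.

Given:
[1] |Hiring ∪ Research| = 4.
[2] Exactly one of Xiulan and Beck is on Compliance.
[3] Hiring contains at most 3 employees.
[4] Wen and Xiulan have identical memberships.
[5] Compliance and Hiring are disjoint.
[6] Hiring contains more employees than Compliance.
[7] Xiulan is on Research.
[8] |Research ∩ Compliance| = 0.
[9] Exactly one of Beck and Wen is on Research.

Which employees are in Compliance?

Compliance = {Beck}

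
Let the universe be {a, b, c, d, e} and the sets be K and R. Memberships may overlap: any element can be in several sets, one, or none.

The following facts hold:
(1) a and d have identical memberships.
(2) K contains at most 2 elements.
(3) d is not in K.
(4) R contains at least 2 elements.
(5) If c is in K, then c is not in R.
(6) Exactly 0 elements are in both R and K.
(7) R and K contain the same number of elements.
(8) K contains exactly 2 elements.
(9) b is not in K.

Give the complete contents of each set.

K = {c, e}; R = {a, d}

From (3): d ∉ K.
From (9): b ∉ K.
(1): a matches d: a ∉ K.
(8): only 2 candidates remain for K, so all are in.
(5): c ∉ R.
Suppose a ∉ R: no assignment then satisfies all the clues, so a ∈ R.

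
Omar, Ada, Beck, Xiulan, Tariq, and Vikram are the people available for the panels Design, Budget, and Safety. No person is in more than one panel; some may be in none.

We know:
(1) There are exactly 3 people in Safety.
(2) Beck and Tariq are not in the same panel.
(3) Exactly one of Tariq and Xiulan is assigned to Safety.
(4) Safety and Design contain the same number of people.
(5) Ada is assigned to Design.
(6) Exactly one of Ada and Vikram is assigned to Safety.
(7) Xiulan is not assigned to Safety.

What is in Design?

Design = {Ada, Beck, Xiulan}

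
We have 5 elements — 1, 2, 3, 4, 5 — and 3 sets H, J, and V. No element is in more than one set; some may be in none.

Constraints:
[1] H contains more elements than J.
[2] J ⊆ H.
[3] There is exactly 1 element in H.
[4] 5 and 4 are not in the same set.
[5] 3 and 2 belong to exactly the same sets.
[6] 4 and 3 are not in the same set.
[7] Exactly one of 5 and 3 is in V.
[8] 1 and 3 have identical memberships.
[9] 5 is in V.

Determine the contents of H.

H = {4}

From (9): 5 ∈ V.
(4): 4 ∉ V.
(7) (exactly one): 3 ∉ V.
(8): 1 matches 3: 1 ∉ V.
(5): 2 matches 3: 2 ∉ V.
Suppose 1 ∈ H: no assignment then satisfies all the clues, so 1 ∉ H.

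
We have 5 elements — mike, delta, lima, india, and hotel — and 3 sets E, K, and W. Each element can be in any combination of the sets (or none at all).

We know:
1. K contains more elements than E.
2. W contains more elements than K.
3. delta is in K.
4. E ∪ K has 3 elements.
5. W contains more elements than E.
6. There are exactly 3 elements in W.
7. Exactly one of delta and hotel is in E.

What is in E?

E = {hotel}

From (3): delta ∈ K.
Suppose mike ∈ E: no assignment then satisfies all the clues, so mike ∉ E.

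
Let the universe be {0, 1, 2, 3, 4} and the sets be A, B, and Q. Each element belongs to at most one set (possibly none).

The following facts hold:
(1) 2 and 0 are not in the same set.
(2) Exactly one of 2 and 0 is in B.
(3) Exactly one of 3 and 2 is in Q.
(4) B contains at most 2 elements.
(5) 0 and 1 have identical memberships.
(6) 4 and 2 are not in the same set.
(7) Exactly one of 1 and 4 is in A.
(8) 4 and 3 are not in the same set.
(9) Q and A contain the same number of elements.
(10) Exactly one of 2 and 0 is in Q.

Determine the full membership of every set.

A = {4}; B = {0, 1}; Q = {2}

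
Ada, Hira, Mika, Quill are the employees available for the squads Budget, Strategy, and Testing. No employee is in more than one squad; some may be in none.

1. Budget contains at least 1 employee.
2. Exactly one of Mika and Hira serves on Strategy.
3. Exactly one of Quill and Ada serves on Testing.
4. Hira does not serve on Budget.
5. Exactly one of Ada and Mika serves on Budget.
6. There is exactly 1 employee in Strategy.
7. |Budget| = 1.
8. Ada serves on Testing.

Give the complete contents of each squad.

From (4): Hira ∉ Budget.
From (8): Ada ∈ Testing.
(3) (exactly one): Quill ∉ Testing.
(5) (exactly one): Mika ∈ Budget.
(7): Budget already has 1, so the rest are out.
(2) (exactly one): Hira ∈ Strategy.
(6): Strategy already has 1, so the rest are out.

Budget = {Mika}; Strategy = {Hira}; Testing = {Ada}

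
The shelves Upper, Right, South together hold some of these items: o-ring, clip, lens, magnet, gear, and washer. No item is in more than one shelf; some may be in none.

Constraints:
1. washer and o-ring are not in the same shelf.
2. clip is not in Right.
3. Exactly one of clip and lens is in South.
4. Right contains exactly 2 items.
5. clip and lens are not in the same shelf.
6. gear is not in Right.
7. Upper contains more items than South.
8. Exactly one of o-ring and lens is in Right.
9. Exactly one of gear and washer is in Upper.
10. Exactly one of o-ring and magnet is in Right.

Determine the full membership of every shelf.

From (2): clip ∉ Right.
From (6): gear ∉ Right.
Suppose o-ring ∉ Upper: no assignment then satisfies all the clues, so o-ring ∈ Upper.

Upper = {gear, o-ring}; Right = {lens, magnet}; South = {clip}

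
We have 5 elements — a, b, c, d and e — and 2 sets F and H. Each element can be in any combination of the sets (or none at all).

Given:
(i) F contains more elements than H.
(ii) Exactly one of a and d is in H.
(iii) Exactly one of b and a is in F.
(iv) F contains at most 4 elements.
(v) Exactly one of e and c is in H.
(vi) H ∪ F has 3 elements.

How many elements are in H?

2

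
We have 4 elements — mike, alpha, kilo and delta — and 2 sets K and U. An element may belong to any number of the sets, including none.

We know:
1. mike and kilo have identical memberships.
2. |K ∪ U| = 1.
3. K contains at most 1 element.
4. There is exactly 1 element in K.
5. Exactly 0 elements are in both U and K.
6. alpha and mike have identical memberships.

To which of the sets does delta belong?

delta: K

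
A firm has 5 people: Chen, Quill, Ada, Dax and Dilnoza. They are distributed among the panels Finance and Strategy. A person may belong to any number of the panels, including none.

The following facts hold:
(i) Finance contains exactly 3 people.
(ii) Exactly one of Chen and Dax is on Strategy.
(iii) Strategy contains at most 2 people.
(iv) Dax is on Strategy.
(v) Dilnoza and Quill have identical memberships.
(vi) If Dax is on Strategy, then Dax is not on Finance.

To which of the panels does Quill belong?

Quill: Finance

From (iv): Dax ∈ Strategy.
(ii) (exactly one): Chen ∉ Strategy.
(vi): Dax ∉ Finance.
Suppose Quill ∉ Finance: no assignment then satisfies all the clues, so Quill ∈ Finance.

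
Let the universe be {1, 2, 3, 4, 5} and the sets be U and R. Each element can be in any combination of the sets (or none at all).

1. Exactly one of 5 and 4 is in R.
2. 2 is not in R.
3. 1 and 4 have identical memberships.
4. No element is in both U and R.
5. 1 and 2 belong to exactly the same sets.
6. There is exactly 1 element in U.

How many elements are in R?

1

From (2): 2 ∉ R.
(5): 1 matches 2: 1 ∉ R.
(3): 4 matches 1: 4 ∉ R.
(1) (exactly one): 5 ∈ R.
(4) (disjoint): 5 ∉ U.
Suppose 1 ∈ U: no assignment then satisfies all the clues, so 1 ∉ U.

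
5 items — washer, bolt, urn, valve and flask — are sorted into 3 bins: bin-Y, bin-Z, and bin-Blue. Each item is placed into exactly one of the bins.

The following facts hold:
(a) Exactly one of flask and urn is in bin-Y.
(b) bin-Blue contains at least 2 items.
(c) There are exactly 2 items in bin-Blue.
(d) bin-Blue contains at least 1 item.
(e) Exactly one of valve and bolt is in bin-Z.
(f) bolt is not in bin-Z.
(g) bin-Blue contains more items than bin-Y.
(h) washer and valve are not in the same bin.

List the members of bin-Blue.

bin-Blue = {bolt, washer}

From (f): bolt ∉ bin-Z.
(e) (exactly one): valve ∈ bin-Z.
(h): washer ∉ bin-Z.
Suppose washer ∉ bin-Blue: no assignment then satisfies all the clues, so washer ∈ bin-Blue.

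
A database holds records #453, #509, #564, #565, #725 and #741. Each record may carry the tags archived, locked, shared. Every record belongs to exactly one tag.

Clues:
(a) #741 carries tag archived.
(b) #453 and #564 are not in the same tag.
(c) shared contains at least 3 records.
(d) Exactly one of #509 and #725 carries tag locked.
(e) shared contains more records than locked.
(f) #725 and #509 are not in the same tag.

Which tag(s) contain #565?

#565: shared

From (a): #741 ∈ archived.
Suppose #565 ∈ archived: no assignment then satisfies all the clues, so #565 ∉ archived.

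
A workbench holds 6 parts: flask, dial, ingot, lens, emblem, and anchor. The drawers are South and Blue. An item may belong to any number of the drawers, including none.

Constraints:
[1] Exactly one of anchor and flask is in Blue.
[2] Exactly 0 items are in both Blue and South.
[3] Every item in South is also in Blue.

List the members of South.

South = {}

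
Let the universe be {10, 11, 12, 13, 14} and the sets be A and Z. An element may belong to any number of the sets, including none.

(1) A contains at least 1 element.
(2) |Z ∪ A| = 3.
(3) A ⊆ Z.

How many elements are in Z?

3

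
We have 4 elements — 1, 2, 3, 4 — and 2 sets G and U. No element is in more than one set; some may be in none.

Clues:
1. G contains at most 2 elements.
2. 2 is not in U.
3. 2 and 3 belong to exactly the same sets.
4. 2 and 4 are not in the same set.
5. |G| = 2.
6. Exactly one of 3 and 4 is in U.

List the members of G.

G = {2, 3}

From (2): 2 ∉ U.
(3): 3 matches 2: 3 ∉ U.
(6) (exactly one): 4 ∈ U.
Suppose 1 ∈ G: no assignment then satisfies all the clues, so 1 ∉ G.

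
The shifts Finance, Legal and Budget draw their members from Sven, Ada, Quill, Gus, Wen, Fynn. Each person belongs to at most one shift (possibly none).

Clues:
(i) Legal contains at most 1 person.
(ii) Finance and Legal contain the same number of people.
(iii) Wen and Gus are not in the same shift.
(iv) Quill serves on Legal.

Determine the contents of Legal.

Legal = {Quill}

From (iv): Quill ∈ Legal.
(i): Legal already has 1, so the rest are out.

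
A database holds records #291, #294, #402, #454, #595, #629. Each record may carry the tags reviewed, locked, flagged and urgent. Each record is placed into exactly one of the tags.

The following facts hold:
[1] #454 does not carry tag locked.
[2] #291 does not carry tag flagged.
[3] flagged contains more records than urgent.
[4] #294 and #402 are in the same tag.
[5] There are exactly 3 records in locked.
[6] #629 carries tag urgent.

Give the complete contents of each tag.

From (1): #454 ∉ locked.
From (2): #291 ∉ flagged.
From (6): #629 ∈ urgent.
Suppose #291 ∈ reviewed: no assignment then satisfies all the clues, so #291 ∉ reviewed.

reviewed = {}; locked = {#291, #294, #402}; flagged = {#454, #595}; urgent = {#629}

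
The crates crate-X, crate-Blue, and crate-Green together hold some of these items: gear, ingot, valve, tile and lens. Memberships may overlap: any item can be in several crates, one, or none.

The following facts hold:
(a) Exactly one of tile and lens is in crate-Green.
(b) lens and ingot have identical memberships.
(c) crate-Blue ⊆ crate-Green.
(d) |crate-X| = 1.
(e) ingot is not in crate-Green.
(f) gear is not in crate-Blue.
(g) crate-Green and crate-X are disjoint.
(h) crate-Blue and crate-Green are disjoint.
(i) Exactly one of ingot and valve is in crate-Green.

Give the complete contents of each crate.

crate-X = {gear}; crate-Blue = {}; crate-Green = {tile, valve}

From (e): ingot ∉ crate-Green.
From (f): gear ∉ crate-Blue.
(b): lens matches ingot: lens ∉ crate-Green.
(c) contrapositive: ingot ∉ crate-Blue.
(c) contrapositive: lens ∉ crate-Blue.
(i) (exactly one): valve ∈ crate-Green.
(a) (exactly one): tile ∈ crate-Green.
(g) (disjoint): valve ∉ crate-X.
(g) (disjoint): tile ∉ crate-X.
(h) (disjoint): valve ∉ crate-Blue.
(h) (disjoint): tile ∉ crate-Blue.
Suppose gear ∉ crate-X: no assignment then satisfies all the clues, so gear ∈ crate-X.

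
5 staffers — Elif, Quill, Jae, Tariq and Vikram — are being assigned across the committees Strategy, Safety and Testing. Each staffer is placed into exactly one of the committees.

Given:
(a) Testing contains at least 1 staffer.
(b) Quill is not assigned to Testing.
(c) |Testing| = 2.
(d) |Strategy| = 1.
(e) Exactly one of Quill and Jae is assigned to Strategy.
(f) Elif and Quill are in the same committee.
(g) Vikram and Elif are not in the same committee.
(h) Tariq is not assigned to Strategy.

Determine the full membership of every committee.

From (b): Quill ∉ Testing.
From (h): Tariq ∉ Strategy.
(f): Elif matches Quill: Elif ∉ Testing.
Suppose Elif ∈ Strategy: no assignment then satisfies all the clues, so Elif ∉ Strategy.

Strategy = {Jae}; Safety = {Elif, Quill}; Testing = {Tariq, Vikram}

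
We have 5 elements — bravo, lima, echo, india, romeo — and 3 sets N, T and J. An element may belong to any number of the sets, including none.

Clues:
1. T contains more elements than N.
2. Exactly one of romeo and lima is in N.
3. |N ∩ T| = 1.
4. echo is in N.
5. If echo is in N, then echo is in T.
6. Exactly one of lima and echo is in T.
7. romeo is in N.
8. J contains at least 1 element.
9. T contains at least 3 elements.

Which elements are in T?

T = {bravo, echo, india}

From (4): echo ∈ N.
From (7): romeo ∈ N.
(2) (exactly one): lima ∉ N.
(5): echo ∈ T.
(6) (exactly one): lima ∉ T.
Suppose bravo ∉ T: no assignment then satisfies all the clues, so bravo ∈ T.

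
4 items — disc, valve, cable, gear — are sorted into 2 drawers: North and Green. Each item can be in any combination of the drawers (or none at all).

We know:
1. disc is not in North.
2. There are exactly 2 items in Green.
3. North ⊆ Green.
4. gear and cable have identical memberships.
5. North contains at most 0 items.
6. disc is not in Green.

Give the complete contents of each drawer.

North = {}; Green = {cable, gear}

From (1): disc ∉ North.
From (6): disc ∉ Green.
(5): North already has 0, so the rest are out.
Suppose valve ∈ Green: no assignment then satisfies all the clues, so valve ∉ Green.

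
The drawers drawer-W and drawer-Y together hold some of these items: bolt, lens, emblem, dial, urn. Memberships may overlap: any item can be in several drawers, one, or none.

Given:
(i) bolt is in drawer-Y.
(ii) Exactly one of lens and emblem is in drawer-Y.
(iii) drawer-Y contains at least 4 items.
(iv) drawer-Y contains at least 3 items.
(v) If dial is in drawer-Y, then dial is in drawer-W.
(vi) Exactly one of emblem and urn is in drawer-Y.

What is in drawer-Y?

drawer-Y = {bolt, dial, lens, urn}

From (i): bolt ∈ drawer-Y.
Suppose lens ∉ drawer-Y: no assignment then satisfies all the clues, so lens ∈ drawer-Y.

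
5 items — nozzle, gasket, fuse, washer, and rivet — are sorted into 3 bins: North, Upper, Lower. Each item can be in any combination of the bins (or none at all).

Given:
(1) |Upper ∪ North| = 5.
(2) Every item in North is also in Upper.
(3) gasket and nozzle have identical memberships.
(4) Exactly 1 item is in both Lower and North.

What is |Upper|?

5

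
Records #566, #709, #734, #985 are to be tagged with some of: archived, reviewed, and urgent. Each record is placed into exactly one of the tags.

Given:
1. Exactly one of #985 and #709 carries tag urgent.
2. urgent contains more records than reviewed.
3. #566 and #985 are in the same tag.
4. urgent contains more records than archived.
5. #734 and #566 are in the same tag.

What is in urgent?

urgent = {#566, #734, #985}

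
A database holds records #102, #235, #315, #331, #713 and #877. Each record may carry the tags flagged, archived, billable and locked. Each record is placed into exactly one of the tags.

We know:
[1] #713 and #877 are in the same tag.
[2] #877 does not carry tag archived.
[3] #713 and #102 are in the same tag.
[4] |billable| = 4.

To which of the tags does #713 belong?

#713: billable

From (2): #877 ∉ archived.
(1): #713 matches #877: #713 ∉ archived.
(3): #102 matches #713: #102 ∉ archived.
Suppose #713 ∈ flagged: no assignment then satisfies all the clues, so #713 ∉ flagged.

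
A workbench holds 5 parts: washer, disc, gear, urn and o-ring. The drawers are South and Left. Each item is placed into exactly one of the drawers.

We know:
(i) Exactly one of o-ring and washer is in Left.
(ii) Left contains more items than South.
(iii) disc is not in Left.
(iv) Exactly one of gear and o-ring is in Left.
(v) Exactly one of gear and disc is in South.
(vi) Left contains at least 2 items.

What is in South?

From (iii): disc ∉ Left.
Only one drawer left: disc ∈ South.
(v) (exactly one): gear ∉ South.
Only one drawer left: gear ∈ Left.
(iv) (exactly one): o-ring ∉ Left.
Only one drawer left: o-ring ∈ South.
(i) (exactly one): washer ∈ Left.
Suppose urn ∈ South: no assignment then satisfies all the clues, so urn ∉ South.

South = {disc, o-ring}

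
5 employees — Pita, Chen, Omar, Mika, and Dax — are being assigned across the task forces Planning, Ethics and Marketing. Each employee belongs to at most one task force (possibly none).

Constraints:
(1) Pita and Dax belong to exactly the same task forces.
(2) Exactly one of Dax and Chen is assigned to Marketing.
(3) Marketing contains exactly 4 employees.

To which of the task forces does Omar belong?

Omar: Marketing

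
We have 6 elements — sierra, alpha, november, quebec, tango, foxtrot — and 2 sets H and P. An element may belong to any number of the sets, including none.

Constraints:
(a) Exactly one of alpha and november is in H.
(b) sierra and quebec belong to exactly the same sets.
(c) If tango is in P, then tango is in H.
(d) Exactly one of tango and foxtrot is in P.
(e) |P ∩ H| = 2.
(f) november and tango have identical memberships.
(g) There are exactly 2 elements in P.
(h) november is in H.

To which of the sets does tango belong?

tango: H, P

From (h): november ∈ H.
(a) (exactly one): alpha ∉ H.
(f): tango matches november: tango ∈ H.
Suppose tango ∉ P: no assignment then satisfies all the clues, so tango ∈ P.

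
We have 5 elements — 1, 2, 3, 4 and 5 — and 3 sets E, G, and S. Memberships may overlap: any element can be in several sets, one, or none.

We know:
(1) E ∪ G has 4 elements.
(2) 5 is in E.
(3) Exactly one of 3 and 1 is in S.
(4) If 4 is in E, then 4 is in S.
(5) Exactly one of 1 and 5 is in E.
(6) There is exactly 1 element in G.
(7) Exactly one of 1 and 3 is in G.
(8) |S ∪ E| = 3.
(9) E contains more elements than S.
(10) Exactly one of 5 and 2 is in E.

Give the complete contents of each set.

E = {3, 4, 5}; G = {1}; S = {3, 4}

From (2): 5 ∈ E.
(5) (exactly one): 1 ∉ E.
(10) (exactly one): 2 ∉ E.
Suppose 1 ∉ G: no assignment then satisfies all the clues, so 1 ∈ G.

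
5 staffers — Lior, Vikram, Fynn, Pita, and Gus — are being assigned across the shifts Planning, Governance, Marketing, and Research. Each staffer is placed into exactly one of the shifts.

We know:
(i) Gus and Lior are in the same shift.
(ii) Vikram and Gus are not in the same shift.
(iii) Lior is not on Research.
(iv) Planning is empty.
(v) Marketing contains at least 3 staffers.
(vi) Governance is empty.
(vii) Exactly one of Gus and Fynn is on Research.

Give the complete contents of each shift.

Planning = {}; Governance = {}; Marketing = {Gus, Lior, Pita}; Research = {Fynn, Vikram}

From (iii): Lior ∉ Research.
(i): Gus matches Lior: Gus ∉ Research.
(iv): Planning already has 0, so the rest are out.
(vi): Governance already has 0, so the rest are out.
(vii) (exactly one): Fynn ∈ Research.
Only one shift left: Lior ∈ Marketing.
Only one shift left: Gus ∈ Marketing.
(ii): Vikram ∉ Marketing.
(v): only 3 candidates remain for Marketing, so all are in.
Only one shift left: Vikram ∈ Research.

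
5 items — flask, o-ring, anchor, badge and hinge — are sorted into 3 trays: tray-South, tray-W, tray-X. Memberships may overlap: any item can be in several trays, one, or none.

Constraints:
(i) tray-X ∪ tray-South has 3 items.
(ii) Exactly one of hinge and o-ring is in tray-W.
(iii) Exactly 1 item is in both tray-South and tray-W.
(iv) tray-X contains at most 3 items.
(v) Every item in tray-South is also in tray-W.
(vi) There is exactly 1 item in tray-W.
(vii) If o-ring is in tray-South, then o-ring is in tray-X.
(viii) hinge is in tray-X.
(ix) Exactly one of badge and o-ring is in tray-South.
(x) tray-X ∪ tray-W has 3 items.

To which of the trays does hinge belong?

hinge: tray-X

From (viii): hinge ∈ tray-X.
Suppose hinge ∈ tray-South: no assignment then satisfies all the clues, so hinge ∉ tray-South.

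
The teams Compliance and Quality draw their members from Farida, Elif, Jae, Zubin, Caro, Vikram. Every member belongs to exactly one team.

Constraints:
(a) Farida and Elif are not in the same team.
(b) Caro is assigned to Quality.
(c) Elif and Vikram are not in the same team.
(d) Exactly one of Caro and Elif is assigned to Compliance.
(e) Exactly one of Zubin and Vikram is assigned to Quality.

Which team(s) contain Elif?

Elif: Compliance

From (b): Caro ∈ Quality.
(d) (exactly one): Elif ∈ Compliance.
(a): Farida ∉ Compliance.
(c): Vikram ∉ Compliance.
Only one team left: Farida ∈ Quality.
Only one team left: Vikram ∈ Quality.
(e) (exactly one): Zubin ∉ Quality.
Only one team left: Zubin ∈ Compliance.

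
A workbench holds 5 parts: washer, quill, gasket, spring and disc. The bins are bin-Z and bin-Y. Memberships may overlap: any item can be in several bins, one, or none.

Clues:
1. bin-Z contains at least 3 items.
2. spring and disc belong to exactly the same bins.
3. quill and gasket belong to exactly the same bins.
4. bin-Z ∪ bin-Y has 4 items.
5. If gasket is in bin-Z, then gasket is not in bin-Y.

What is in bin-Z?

bin-Z = {disc, gasket, quill, spring}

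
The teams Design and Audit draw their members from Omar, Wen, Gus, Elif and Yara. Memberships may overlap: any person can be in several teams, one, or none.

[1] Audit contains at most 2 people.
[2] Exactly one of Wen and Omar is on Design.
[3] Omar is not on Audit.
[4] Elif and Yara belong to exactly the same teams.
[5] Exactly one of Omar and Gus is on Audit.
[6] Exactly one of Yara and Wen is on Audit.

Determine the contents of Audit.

Audit = {Gus, Wen}

From (3): Omar ∉ Audit.
(5) (exactly one): Gus ∈ Audit.
Suppose Wen ∉ Audit: no assignment then satisfies all the clues, so Wen ∈ Audit.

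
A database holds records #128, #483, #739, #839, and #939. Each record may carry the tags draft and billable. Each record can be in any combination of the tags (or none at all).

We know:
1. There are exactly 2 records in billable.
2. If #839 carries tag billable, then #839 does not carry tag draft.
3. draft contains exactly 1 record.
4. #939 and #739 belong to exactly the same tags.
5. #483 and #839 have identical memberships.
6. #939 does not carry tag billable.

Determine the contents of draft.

draft = {#128}

From (6): #939 ∉ billable.
(4): #739 matches #939: #739 ∉ billable.
Suppose #128 ∉ draft: no assignment then satisfies all the clues, so #128 ∈ draft.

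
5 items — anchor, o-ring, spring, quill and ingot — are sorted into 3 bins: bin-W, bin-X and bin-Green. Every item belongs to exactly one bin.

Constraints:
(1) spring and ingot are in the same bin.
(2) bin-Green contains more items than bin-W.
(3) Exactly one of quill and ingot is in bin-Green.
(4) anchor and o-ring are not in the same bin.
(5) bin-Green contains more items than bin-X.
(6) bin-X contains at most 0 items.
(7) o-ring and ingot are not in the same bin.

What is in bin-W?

bin-W = {o-ring, quill}

(6): bin-X already has 0, so the rest are out.
Suppose anchor ∈ bin-W: no assignment then satisfies all the clues, so anchor ∉ bin-W.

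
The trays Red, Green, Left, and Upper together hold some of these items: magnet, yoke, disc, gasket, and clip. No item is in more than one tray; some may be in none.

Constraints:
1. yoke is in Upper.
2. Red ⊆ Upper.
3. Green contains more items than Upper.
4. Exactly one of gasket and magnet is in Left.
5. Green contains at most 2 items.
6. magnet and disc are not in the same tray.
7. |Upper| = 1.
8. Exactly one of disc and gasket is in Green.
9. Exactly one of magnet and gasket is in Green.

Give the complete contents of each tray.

From (1): yoke ∈ Upper.
(7): Upper already has 1, so the rest are out.
(2) contrapositive: magnet ∉ Red.
(2) contrapositive: disc ∉ Red.
(2) contrapositive: gasket ∉ Red.
(2) contrapositive: clip ∉ Red.
Suppose magnet ∈ Green: no assignment then satisfies all the clues, so magnet ∉ Green.

Red = {}; Green = {clip, gasket}; Left = {magnet}; Upper = {yoke}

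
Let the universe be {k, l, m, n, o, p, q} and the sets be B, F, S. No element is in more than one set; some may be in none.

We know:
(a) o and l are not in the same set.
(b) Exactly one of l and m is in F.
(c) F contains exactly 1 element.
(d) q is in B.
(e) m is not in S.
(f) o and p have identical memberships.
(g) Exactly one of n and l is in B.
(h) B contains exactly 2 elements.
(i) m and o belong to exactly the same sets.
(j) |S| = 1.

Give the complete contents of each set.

B = {n, q}; F = {l}; S = {k}

From (d): q ∈ B.
From (e): m ∉ S.
(i): o matches m: o ∉ S.
(f): p matches o: p ∉ S.
Suppose k ∈ B: no assignment then satisfies all the clues, so k ∉ B.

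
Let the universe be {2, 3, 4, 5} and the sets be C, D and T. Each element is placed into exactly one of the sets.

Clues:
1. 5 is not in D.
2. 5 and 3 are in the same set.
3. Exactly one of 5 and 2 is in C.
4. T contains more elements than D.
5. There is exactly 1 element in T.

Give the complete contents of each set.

C = {3, 4, 5}; D = {}; T = {2}

From (1): 5 ∉ D.
(2): 3 matches 5: 3 ∉ D.
Suppose 2 ∈ C: no assignment then satisfies all the clues, so 2 ∉ C.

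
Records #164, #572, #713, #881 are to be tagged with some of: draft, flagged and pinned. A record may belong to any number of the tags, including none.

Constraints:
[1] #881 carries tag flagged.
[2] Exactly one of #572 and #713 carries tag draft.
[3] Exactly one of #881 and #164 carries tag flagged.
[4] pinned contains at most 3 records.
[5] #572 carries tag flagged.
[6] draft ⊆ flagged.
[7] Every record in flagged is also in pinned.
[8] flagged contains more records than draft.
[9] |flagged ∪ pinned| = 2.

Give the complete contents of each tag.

draft = {#572}; flagged = {#572, #881}; pinned = {#572, #881}

From (1): #881 ∈ flagged.
From (5): #572 ∈ flagged.
(3) (exactly one): #164 ∉ flagged.
(6) contrapositive: #164 ∉ draft.
(7) with #572 ∈ flagged: #572 ∈ pinned.
(7) with #881 ∈ flagged: #881 ∈ pinned.
Suppose #164 ∈ pinned: no assignment then satisfies all the clues, so #164 ∉ pinned.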